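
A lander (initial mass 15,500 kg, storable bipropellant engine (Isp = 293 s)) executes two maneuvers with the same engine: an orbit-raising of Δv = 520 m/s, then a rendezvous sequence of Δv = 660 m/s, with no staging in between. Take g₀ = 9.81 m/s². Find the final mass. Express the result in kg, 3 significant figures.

final mass ≈ 10300 kg

v_e = Isp · g₀ = 293 × 9.81 = 2874.3 m/s.
After the first burn: m = 15500 × exp(−520/2874.3) = 15500 × 0.83451 = 12,934.9 kg.
After the second burn: m = 12,934.9 × exp(−660/2874.3) = 12,934.9 × 0.79484 = 10,281.2 kg.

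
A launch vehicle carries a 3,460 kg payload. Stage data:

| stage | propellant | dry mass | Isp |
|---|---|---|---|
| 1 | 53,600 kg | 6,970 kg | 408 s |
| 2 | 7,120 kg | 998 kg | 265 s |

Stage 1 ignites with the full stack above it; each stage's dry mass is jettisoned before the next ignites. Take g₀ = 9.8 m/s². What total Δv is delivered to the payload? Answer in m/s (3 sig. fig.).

Ignition mass of stage 1 = 53,600+6,970 + 7,120+998 + 3,460 = 72,148 kg.
Stage 1: m₀ = 72,148 kg, m_f = 72,148 − 53,600 = 18,548 kg; Δv = 408×9.8×ln(3.89) = 3998.4×1.3584 ≈ 5431 m/s.
Stage 2: m₀ = 11,578 kg, m_f = 11,578 − 7,120 = 4,458 kg; Δv = 265×9.8×ln(2.597) = 2597.0×0.9544 ≈ 2479 m/s.
Total Δv = 5431 + 2479 = 7910 m/s.

Δv ≈ 7910 m/s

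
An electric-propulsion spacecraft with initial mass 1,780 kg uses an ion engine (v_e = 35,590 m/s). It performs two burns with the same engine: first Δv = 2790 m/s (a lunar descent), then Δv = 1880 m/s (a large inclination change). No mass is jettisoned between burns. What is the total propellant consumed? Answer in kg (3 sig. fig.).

total propellant consumed ≈ 219 kg

After the first burn: m = 1780 × exp(−2790/35590.0) = 1780 × 0.92460 = 1,645.79 kg.
After the second burn: m = 1,645.79 × exp(−1880/35590.0) = 1,645.79 × 0.94855 = 1,561.11 kg.
Total propellant = m₀ − m_final = 1780 − 1,561.11 = 218.89 kg.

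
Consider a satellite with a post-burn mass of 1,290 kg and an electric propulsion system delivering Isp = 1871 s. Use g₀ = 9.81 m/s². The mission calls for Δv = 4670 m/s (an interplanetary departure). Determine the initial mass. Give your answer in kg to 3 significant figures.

initial mass ≈ 1660 kg

v_e = Isp · g₀ = 1871 × 9.81 = 18354.5 m/s.
By the Tsiolkovsky rocket equation, m₀/m_f = exp(Δv / v_e) = exp(4670 / 18354.5) = exp(0.2544) = 1.2897.
m₀ = m_f × 1.2897 = 1,290 × 1.2897 = 1,663.71 kg.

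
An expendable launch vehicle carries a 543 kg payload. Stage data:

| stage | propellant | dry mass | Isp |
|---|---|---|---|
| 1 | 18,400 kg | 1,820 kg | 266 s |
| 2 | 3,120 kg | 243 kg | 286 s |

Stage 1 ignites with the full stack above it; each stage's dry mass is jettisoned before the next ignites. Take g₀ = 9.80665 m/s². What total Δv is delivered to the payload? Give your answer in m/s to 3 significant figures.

Δv ≈ 8250 m/s

Ignition mass of stage 1 = 18,400+1,820 + 3,120+243 + 543 = 24,126 kg.
Stage 1: m₀ = 24,126 kg, m_f = 24,126 − 18,400 = 5,726 kg; Δv = 266×9.80665×ln(4.213) = 2608.6×1.4383 ≈ 3752 m/s.
Stage 2: m₀ = 3,906 kg, m_f = 3,906 − 3,120 = 786 kg; Δv = 286×9.80665×ln(4.969) = 2804.7×1.6033 ≈ 4497 m/s.
Total Δv = 3752 + 4497 = 8249 m/s.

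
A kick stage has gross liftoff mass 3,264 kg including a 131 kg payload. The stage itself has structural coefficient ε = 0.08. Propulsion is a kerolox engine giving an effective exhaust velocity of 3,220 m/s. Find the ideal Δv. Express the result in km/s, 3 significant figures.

Stage wet mass = m₀ − payload = 3,264 − 131 = 3,133 kg.
Stage dry mass = ε × stage wet mass = 0.08 × 3,133 = 250.64 kg.
Burnout mass m_f = stage dry + payload = 250.64 + 131 = 381.64 kg.
Rocket equation: Δv = v_e · ln(3,264/381.64) = 3220.0 × ln(8.553) = 3220.0 × 2.1462 ≈ 6911 m/s.

Δv ≈ 6.91 km/s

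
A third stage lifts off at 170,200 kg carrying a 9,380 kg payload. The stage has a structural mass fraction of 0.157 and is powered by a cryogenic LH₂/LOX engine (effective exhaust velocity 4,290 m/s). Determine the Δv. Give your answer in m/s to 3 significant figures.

Stage wet mass = m₀ − payload = 170,200 − 9,380 = 160,820 kg.
Stage dry mass = ε × stage wet mass = 0.157 × 160,820 = 25,248.7 kg.
Burnout mass m_f = stage dry + payload = 25,248.7 + 9,380 = 34,628.7 kg.
Rocket equation: Δv = v_e · ln(170,200/34,628.7) = 4290.0 × ln(4.915) = 4290.0 × 1.5923 ≈ 6831 m/s.

Δv ≈ 6830 m/s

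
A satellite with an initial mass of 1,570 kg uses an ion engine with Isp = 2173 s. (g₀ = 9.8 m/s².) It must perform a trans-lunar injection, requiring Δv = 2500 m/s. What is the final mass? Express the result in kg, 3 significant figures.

final mass ≈ 1400 kg

v_e = Isp · g₀ = 2173 × 9.8 = 21295.4 m/s.
By the Tsiolkovsky rocket equation, m₀/m_f = exp(Δv / v_e) = exp(2500 / 21295.4) = exp(0.1174) = 1.1246.
m_f = m₀ / 1.1246 = 1,570 / 1.1246 = 1,396.05 kg.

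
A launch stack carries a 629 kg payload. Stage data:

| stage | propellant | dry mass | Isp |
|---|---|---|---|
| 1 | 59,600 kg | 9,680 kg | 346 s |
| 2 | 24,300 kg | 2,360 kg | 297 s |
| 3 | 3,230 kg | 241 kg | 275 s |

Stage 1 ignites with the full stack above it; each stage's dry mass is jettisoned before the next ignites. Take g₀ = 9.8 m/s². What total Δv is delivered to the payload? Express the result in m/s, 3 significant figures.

Ignition mass of stage 1 = 59,600+9,680 + 24,300+2,360 + 3,230+241 + 629 = 100,040 kg.
Stage 1: m₀ = 100,040 kg, m_f = 100,040 − 59,600 = 40,440 kg; Δv = 346×9.8×ln(2.474) = 3390.8×0.9058 ≈ 3071 m/s.
Stage 2: m₀ = 30,760 kg, m_f = 30,760 − 24,300 = 6,460 kg; Δv = 297×9.8×ln(4.762) = 2910.6×1.5606 ≈ 4542 m/s.
Stage 3: m₀ = 4,100 kg, m_f = 4,100 − 3,230 = 870 kg; Δv = 275×9.8×ln(4.713) = 2695.0×1.5502 ≈ 4178 m/s.
Total Δv = 3071 + 4542 + 4178 = 11791 m/s.

Δv ≈ 11800 m/s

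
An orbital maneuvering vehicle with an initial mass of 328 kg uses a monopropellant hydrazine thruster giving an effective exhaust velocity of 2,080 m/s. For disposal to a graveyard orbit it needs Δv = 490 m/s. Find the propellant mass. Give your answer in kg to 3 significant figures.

propellant mass ≈ 68.8 kg

m₀/m_f = exp(Δv / v_e) = exp(490 / 2080.0) = exp(0.2356) = 1.2656.
m_f = 328 / 1.2656 = 259.166 kg, so propellant = m₀ − m_f = 328 − 259.166 = 68.834 kg.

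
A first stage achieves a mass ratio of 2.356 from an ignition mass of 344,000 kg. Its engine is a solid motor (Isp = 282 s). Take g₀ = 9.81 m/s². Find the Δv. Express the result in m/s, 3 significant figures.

Δv ≈ 2370 m/s

v_e = Isp · g₀ = 282 × 9.81 = 2766.4 m/s.
Using Δv = v_e ln(m₀/m_f): Δv = v_e · ln(2.356) = 2766.4 × 0.8570 ≈ 2370.7 m/s.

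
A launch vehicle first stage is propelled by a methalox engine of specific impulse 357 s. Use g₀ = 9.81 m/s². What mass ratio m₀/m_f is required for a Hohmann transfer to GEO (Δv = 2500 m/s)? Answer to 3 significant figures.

mass ratio ≈ 2.04

v_e = Isp · g₀ = 357 × 9.81 = 3502.2 m/s.
From the ideal rocket equation, m₀/m_f = exp(Δv / v_e) = exp(2500 / 3502.2) = exp(0.7138) = 2.0418.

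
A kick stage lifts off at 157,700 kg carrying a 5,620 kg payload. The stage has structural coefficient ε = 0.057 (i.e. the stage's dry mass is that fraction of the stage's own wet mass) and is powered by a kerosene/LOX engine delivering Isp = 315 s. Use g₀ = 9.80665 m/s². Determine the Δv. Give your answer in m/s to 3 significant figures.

Δv ≈ 7420 m/s

Stage wet mass = m₀ − payload = 157,700 − 5,620 = 152,080 kg.
Stage dry mass = ε × stage wet mass = 0.057 × 152,080 = 8,668.56 kg.
Burnout mass m_f = stage dry + payload = 8,668.56 + 5,620 = 14,288.56 kg.
v_e = Isp · g₀ = 315 × 9.80665 = 3089.1 m/s.
Rocket equation: Δv = v_e · ln(157,700/14,288.56) = 3089.1 × ln(11.04) = 3089.1 × 2.4012 ≈ 7418 m/s.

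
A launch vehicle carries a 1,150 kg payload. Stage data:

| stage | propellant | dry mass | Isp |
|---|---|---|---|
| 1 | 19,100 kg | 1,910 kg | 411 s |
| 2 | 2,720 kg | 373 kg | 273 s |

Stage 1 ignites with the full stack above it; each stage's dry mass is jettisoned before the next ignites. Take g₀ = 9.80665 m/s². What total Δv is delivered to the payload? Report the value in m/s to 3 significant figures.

Ignition mass of stage 1 = 19,100+1,910 + 2,720+373 + 1,150 = 25,253 kg.
Stage 1: m₀ = 25,253 kg, m_f = 25,253 − 19,100 = 6,153 kg; Δv = 411×9.80665×ln(4.104) = 4030.5×1.4120 ≈ 5691 m/s.
Stage 2: m₀ = 4,243 kg, m_f = 4,243 − 2,720 = 1,523 kg; Δv = 273×9.80665×ln(2.786) = 2677.2×1.0246 ≈ 2743 m/s.
Total Δv = 5691 + 2743 = 8434 m/s.

Δv ≈ 8430 m/s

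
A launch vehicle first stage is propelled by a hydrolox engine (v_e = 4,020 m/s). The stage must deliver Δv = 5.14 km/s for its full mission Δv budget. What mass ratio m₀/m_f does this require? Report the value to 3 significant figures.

mass ratio ≈ 3.59

Rocket equation: m₀/m_f = exp(Δv / v_e) = exp(5140 / 4020.0) = exp(1.2786) = 3.5916.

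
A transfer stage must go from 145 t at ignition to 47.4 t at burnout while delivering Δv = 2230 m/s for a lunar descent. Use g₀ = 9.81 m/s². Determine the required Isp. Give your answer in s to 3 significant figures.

ln(m₀/m_f) = ln(145000/47400) = ln(3.059) = 1.1181.
Rocket equation: v_e = Δv / ln(m₀/m_f) = 2230 / 1.1181 = 1994.4 m/s.
Isp = v_e / g₀ = 1994.4 / 9.81 = 203.3 s.

Isp ≈ 203 s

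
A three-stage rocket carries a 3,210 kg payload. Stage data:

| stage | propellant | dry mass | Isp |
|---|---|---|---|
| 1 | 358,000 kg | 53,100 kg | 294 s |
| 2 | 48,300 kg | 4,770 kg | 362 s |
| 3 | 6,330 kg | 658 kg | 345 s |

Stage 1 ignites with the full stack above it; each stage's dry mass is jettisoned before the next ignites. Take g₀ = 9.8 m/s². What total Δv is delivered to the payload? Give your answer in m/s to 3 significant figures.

Δv ≈ 12400 m/s

Ignition mass of stage 1 = 358,000+53,100 + 48,300+4,770 + 6,330+658 + 3,210 = 474,368 kg.
Stage 1: m₀ = 474,368 kg, m_f = 474,368 − 358,000 = 116,368 kg; Δv = 294×9.8×ln(4.076) = 2881.2×1.4052 ≈ 4049 m/s.
Stage 2: m₀ = 63,268 kg, m_f = 63,268 − 48,300 = 14,968 kg; Δv = 362×9.8×ln(4.227) = 3547.6×1.4415 ≈ 5114 m/s.
Stage 3: m₀ = 10,198 kg, m_f = 10,198 − 6,330 = 3,868 kg; Δv = 345×9.8×ln(2.637) = 3381.0×0.9695 ≈ 3278 m/s.
Total Δv = 4049 + 5114 + 3278 = 12441 m/s.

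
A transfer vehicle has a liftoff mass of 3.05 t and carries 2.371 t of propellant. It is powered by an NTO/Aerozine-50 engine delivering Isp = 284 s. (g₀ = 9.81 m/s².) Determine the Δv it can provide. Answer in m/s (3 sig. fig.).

v_e = Isp · g₀ = 284 × 9.81 = 2786.0 m/s.
m_f = m₀ − m_prop = 3.05 − 2.371 = 0.679 t.
Rocket equation: Δv = v_e · ln(m₀/m_f) = 2786.0 × ln(4.492) = 2786.0 × 1.5023 ≈ 4185.4 m/s.

Δv ≈ 4190 m/s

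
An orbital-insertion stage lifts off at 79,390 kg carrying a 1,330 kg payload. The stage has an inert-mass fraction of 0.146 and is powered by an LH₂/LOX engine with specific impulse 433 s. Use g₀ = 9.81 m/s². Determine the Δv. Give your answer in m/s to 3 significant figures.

Δv ≈ 7780 m/s

Stage wet mass = m₀ − payload = 79,390 − 1,330 = 78,060 kg.
Stage dry mass = ε × stage wet mass = 0.146 × 78,060 = 11,396.8 kg.
Burnout mass m_f = stage dry + payload = 11,396.8 + 1,330 = 12,726.8 kg.
v_e = Isp · g₀ = 433 × 9.81 = 4247.7 m/s.
From the ideal rocket equation, Δv = v_e · ln(79,390/12,726.8) = 4247.7 × ln(6.238) = 4247.7 × 1.8307 ≈ 7776 m/s.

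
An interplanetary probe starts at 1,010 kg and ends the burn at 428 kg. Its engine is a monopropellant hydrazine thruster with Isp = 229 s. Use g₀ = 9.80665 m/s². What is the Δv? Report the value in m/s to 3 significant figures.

Δv ≈ 1930 m/s

v_e = Isp · g₀ = 229 × 9.80665 = 2245.7 m/s.
From the ideal rocket equation, Δv = v_e · ln(m₀/m_f) = 2245.7 × ln(2.36) = 2245.7 × 0.8586 ≈ 1928.1 m/s.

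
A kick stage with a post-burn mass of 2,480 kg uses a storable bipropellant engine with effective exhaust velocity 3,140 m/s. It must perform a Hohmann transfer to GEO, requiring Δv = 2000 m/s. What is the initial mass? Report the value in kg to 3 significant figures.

initial mass ≈ 4690 kg

m₀/m_f = exp(Δv / v_e) = exp(2000 / 3140.0) = exp(0.6369) = 1.8907.
m₀ = m_f × 1.8907 = 2,480 × 1.8907 = 4,688.94 kg.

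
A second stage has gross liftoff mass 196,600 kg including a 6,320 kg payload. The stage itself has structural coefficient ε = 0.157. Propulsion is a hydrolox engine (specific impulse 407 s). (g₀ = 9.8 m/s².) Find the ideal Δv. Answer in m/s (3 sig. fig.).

Δv ≈ 6750 m/s

Stage wet mass = m₀ − payload = 196,600 − 6,320 = 190,280 kg.
Stage dry mass = ε × stage wet mass = 0.157 × 190,280 = 29,874 kg.
Burnout mass m_f = stage dry + payload = 29,874 + 6,320 = 36,194 kg.
v_e = Isp · g₀ = 407 × 9.8 = 3988.6 m/s.
From the ideal rocket equation, Δv = v_e · ln(196,600/36,194) = 3988.6 × ln(5.432) = 3988.6 × 1.6923 ≈ 6750 m/s.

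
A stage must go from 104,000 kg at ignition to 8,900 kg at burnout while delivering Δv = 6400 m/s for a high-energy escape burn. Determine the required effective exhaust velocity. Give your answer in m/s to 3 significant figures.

v_e ≈ 2600 m/s

ln(m₀/m_f) = ln(104000/8900) = ln(11.69) = 2.4583.
v_e = Δv / ln(m₀/m_f) = 6400 / 2.4583 = 2603.4 m/s.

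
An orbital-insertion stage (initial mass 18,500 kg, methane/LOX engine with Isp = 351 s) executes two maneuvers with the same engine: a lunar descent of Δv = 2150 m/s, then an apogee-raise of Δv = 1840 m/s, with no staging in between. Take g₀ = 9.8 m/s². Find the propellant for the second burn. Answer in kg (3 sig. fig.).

propellant for the second burn ≈ 4100 kg

v_e = Isp · g₀ = 351 × 9.8 = 3439.8 m/s.
After the first burn: m = 18500 × exp(−2150/3439.8) = 18500 × 0.53524 = 9,901.94 kg.
After the second burn: m = 9,901.94 × exp(−1840/3439.8) = 9,901.94 × 0.58572 = 5,799.76 kg.
Second-burn propellant = 9,901.94 − 5,799.76 = 4,102.18 kg.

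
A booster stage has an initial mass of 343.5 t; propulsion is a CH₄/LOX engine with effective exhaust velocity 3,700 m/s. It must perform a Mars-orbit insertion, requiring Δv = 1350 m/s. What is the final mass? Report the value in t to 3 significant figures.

final mass ≈ 238 t

From the ideal rocket equation, m₀/m_f = exp(Δv / v_e) = exp(1350 / 3700.0) = exp(0.3649) = 1.4403.
m_f = m₀ / 1.4403 = 343.5 / 1.4403 = 238.492 t.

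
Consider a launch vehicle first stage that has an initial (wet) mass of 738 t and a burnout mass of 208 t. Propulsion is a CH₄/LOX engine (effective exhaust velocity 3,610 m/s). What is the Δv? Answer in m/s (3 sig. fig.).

Δv = v_e · ln(m₀/m_f) = 3610.0 × ln(3.548) = 3610.0 × 1.2664 ≈ 4571.7 m/s.

Δv ≈ 4570 m/s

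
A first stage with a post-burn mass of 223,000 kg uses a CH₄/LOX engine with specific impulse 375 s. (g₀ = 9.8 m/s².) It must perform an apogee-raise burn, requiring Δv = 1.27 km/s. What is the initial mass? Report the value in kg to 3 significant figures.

initial mass ≈ 315000 kg

v_e = Isp · g₀ = 375 × 9.8 = 3675.0 m/s.
m₀/m_f = exp(Δv / v_e) = exp(1270 / 3675.0) = exp(0.3456) = 1.4128.
m₀ = m_f × 1.4128 = 223,000 × 1.4128 = 315,054 kg.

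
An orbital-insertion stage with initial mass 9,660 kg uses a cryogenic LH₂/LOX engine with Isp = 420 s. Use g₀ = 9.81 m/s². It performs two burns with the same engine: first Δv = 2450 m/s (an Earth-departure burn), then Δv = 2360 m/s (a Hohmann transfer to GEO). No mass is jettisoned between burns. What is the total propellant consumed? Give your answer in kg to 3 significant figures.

total propellant consumed ≈ 6650 kg

v_e = Isp · g₀ = 420 × 9.81 = 4120.2 m/s.
After the first burn: m = 9660 × exp(−2450/4120.2) = 9660 × 0.55177 = 5,330.1 kg.
After the second burn: m = 5,330.1 × exp(−2360/4120.2) = 5,330.1 × 0.56395 = 3,005.91 kg.
Total propellant = m₀ − m_final = 9660 − 3,005.91 = 6,654.09 kg.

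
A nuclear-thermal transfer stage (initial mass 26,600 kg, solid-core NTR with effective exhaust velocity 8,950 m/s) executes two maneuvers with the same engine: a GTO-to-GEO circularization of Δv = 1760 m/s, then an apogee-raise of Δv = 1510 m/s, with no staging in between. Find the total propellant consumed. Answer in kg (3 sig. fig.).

After the first burn: m = 26600 × exp(−1760/8950.0) = 26600 × 0.82148 = 21,851.4 kg.
After the second burn: m = 21,851.4 × exp(−1510/8950.0) = 21,851.4 × 0.84475 = 18,459 kg.
Total propellant = m₀ − m_final = 26600 − 18,459 = 8,141 kg.

total propellant consumed ≈ 8140 kg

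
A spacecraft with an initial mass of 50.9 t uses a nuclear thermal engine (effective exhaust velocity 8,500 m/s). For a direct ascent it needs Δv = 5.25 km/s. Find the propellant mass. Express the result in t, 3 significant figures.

propellant mass ≈ 23.5 t

m₀/m_f = exp(Δv / v_e) = exp(5250 / 8500.0) = exp(0.6176) = 1.8546.
m_f = 50.9 / 1.8546 = 27.4453 t, so propellant = m₀ − m_f = 50.9 − 27.4453 = 23.4547 t.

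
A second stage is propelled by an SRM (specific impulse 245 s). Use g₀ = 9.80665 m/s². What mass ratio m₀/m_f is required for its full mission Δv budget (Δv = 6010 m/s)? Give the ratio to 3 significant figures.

mass ratio ≈ 12.2

v_e = Isp · g₀ = 245 × 9.80665 = 2402.6 m/s.
From the ideal rocket equation, m₀/m_f = exp(Δv / v_e) = exp(6010 / 2402.6) = exp(2.5014) = 12.1999.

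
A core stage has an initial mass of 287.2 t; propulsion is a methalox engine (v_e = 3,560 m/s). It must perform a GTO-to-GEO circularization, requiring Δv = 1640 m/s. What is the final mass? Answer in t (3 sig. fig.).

From the ideal rocket equation, m₀/m_f = exp(Δv / v_e) = exp(1640 / 3560.0) = exp(0.4607) = 1.5851.
m_f = m₀ / 1.5851 = 287.2 / 1.5851 = 181.187 t.

final mass ≈ 181 t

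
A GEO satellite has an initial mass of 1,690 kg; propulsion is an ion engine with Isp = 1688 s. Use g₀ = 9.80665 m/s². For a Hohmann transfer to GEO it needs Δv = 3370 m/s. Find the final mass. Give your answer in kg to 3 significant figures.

v_e = Isp · g₀ = 1688 × 9.80665 = 16553.6 m/s.
From the ideal rocket equation, m₀/m_f = exp(Δv / v_e) = exp(3370 / 16553.6) = exp(0.2036) = 1.2258.
m_f = m₀ / 1.2258 = 1,690 / 1.2258 = 1,378.69 kg.

final mass ≈ 1380 kg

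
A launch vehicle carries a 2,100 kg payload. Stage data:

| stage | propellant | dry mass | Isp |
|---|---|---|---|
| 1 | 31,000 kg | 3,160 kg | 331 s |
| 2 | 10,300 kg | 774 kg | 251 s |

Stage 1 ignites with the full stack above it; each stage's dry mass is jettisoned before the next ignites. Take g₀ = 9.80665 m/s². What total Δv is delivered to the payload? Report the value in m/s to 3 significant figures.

Ignition mass of stage 1 = 31,000+3,160 + 10,300+774 + 2,100 = 47,334 kg.
Stage 1: m₀ = 47,334 kg, m_f = 47,334 − 31,000 = 16,334 kg; Δv = 331×9.80665×ln(2.898) = 3246.0×1.0640 ≈ 3454 m/s.
Stage 2: m₀ = 13,174 kg, m_f = 13,174 − 10,300 = 2,874 kg; Δv = 251×9.80665×ln(4.584) = 2461.5×1.5225 ≈ 3748 m/s.
Total Δv = 3454 + 3748 = 7202 m/s.

Δv ≈ 7200 m/s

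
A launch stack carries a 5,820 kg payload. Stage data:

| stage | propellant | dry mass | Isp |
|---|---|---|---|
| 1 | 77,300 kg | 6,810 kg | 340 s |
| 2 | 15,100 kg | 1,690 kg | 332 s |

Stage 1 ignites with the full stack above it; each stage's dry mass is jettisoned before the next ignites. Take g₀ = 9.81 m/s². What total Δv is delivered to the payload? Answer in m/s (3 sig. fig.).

Ignition mass of stage 1 = 77,300+6,810 + 15,100+1,690 + 5,820 = 106,720 kg.
Stage 1: m₀ = 106,720 kg, m_f = 106,720 − 77,300 = 29,420 kg; Δv = 340×9.81×ln(3.627) = 3335.4×1.2885 ≈ 4298 m/s.
Stage 2: m₀ = 22,610 kg, m_f = 22,610 − 15,100 = 7,510 kg; Δv = 332×9.81×ln(3.011) = 3256.9×1.1022 ≈ 3590 m/s.
Total Δv = 4298 + 3590 = 7888 m/s.

Δv ≈ 7890 m/s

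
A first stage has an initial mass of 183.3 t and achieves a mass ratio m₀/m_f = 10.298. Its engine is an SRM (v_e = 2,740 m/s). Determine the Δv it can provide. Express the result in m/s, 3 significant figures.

Rocket equation: Δv = v_e · ln(10.298) = 2740.0 × 2.3319 ≈ 6389.5 m/s.

Δv ≈ 6390 m/s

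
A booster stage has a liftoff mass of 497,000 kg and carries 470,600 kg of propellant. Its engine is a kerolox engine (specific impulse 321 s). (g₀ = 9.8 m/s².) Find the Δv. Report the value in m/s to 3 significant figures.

v_e = Isp · g₀ = 321 × 9.8 = 3145.8 m/s.
m_f = m₀ − m_prop = 497,000 − 470,600 = 26,400 kg.
Using Δv = v_e ln(m₀/m_f): Δv = v_e · ln(m₀/m_f) = 3145.8 × ln(18.83) = 3145.8 × 2.9352 ≈ 9233.6 m/s.

Δv ≈ 9230 m/s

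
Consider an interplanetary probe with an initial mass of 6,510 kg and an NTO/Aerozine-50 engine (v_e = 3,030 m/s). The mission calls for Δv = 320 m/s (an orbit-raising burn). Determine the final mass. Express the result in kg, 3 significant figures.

Rocket equation: m₀/m_f = exp(Δv / v_e) = exp(320 / 3030.0) = exp(0.1056) = 1.1114.
m_f = m₀ / 1.1114 = 6,510 / 1.1114 = 5,857.48 kg.

final mass ≈ 5860 kg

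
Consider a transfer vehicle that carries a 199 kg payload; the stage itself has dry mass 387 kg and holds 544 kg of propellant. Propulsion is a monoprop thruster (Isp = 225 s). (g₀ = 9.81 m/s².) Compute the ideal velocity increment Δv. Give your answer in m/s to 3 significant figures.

v_e = Isp · g₀ = 225 × 9.81 = 2207.2 m/s.
m₀ = payload + dry + propellant = 199 + 387 + 544 = 1,130 kg.
m_f = payload + dry = 199 + 387 = 586 kg.
Rocket equation: Δv = v_e · ln(m₀/m_f) = 2207.2 × ln(1.928) = 2207.2 × 0.6567 ≈ 1449.4 m/s.

Δv ≈ 1450 m/s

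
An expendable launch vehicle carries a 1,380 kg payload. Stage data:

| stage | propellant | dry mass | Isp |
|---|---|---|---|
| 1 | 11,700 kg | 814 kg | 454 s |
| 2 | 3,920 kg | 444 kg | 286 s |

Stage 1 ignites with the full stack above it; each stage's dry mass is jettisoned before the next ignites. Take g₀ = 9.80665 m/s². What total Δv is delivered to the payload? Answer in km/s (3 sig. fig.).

Δv ≈ 7.78 km/s

Ignition mass of stage 1 = 11,700+814 + 3,920+444 + 1,380 = 18,258 kg.
Stage 1: m₀ = 18,258 kg, m_f = 18,258 − 11,700 = 6,558 kg; Δv = 454×9.80665×ln(2.784) = 4452.2×1.0239 ≈ 4559 m/s.
Stage 2: m₀ = 5,744 kg, m_f = 5,744 − 3,920 = 1,824 kg; Δv = 286×9.80665×ln(3.149) = 2804.7×1.1471 ≈ 3217 m/s.
Total Δv = 4559 + 3217 = 7776 m/s.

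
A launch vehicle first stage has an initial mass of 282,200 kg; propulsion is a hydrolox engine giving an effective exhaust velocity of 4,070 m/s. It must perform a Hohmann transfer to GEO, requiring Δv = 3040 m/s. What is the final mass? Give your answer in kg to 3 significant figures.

final mass ≈ 134000 kg

m₀/m_f = exp(Δv / v_e) = exp(3040 / 4070.0) = exp(0.7469) = 2.1105.
m_f = m₀ / 2.1105 = 282,200 / 2.1105 = 133,712 kg.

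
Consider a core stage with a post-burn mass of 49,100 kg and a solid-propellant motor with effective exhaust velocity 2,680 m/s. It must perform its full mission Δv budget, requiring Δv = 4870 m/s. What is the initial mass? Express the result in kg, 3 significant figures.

initial mass ≈ 302000 kg

m₀/m_f = exp(Δv / v_e) = exp(4870 / 2680.0) = exp(1.8172) = 6.1544.
m₀ = m_f × 6.1544 = 49,100 × 6.1544 = 302,181 kg.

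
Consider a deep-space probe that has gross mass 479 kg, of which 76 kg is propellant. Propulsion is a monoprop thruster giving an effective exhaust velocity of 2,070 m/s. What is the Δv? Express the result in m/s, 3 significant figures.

Δv ≈ 358 m/s

m_f = m₀ − m_prop = 479 − 76 = 403 kg.
Δv = v_e · ln(m₀/m_f) = 2070.0 × ln(1.189) = 2070.0 × 0.1728 ≈ 357.6 m/s.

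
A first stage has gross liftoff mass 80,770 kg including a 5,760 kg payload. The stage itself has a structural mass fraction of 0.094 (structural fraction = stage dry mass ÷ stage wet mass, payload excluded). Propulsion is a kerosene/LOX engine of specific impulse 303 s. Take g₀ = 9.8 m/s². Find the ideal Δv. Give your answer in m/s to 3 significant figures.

Stage wet mass = m₀ − payload = 80,770 − 5,760 = 75,010 kg.
Stage dry mass = ε × stage wet mass = 0.094 × 75,010 = 7,050.94 kg.
Burnout mass m_f = stage dry + payload = 7,050.94 + 5,760 = 12,810.94 kg.
v_e = Isp · g₀ = 303 × 9.8 = 2969.4 m/s.
Δv = v_e · ln(80,770/12,810.94) = 2969.4 × ln(6.305) = 2969.4 × 1.8413 ≈ 5468 m/s.

Δv ≈ 5470 m/s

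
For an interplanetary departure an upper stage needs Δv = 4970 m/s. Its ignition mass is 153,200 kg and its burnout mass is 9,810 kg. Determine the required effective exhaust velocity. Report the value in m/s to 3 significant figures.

v_e ≈ 1810 m/s

ln(m₀/m_f) = ln(153200/9810) = ln(15.62) = 2.7483.
Rocket equation: v_e = Δv / ln(m₀/m_f) = 4970 / 2.7483 = 1808.4 m/s.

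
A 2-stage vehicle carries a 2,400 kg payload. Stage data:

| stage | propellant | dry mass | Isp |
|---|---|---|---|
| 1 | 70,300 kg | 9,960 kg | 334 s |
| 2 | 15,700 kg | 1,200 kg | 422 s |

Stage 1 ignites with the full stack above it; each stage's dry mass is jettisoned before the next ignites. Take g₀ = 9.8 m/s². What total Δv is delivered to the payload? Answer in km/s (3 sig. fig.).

Δv ≈ 11.0 km/s

Ignition mass of stage 1 = 70,300+9,960 + 15,700+1,200 + 2,400 = 99,560 kg.
Stage 1: m₀ = 99,560 kg, m_f = 99,560 − 70,300 = 29,260 kg; Δv = 334×9.8×ln(3.403) = 3273.2×1.2245 ≈ 4008 m/s.
Stage 2: m₀ = 19,300 kg, m_f = 19,300 − 15,700 = 3,600 kg; Δv = 422×9.8×ln(5.361) = 4135.6×1.6792 ≈ 6944 m/s.
Total Δv = 4008 + 6944 = 10952 m/s.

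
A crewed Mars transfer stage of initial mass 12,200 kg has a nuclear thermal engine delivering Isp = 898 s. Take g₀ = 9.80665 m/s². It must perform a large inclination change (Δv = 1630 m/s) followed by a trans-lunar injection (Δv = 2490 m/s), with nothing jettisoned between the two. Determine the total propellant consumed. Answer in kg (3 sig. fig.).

v_e = Isp · g₀ = 898 × 9.80665 = 8806.4 m/s.
After the first burn: m = 12200 × exp(−1630/8806.4) = 12200 × 0.83103 = 10,138.6 kg.
After the second burn: m = 10,138.6 × exp(−2490/8806.4) = 10,138.6 × 0.75371 = 7,641.56 kg.
Total propellant = m₀ − m_final = 12200 − 7,641.56 = 4,558.44 kg.

total propellant consumed ≈ 4560 kg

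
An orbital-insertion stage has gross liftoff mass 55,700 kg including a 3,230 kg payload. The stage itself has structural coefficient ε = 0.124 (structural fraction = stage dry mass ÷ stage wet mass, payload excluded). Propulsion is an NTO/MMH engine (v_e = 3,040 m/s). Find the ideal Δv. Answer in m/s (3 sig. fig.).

Stage wet mass = m₀ − payload = 55,700 − 3,230 = 52,470 kg.
Stage dry mass = ε × stage wet mass = 0.124 × 52,470 = 6,506.28 kg.
Burnout mass m_f = stage dry + payload = 6,506.28 + 3,230 = 9,736.28 kg.
Δv = v_e · ln(55,700/9,736.28) = 3040.0 × ln(5.721) = 3040.0 × 1.7441 ≈ 5302 m/s.

Δv ≈ 5300 m/s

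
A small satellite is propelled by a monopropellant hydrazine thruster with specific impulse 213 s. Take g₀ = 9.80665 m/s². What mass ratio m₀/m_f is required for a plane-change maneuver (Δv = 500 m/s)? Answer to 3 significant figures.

mass ratio ≈ 1.27

v_e = Isp · g₀ = 213 × 9.80665 = 2088.8 m/s.
Using Δv = v_e ln(m₀/m_f): m₀/m_f = exp(Δv / v_e) = exp(500 / 2088.8) = exp(0.2394) = 1.2704.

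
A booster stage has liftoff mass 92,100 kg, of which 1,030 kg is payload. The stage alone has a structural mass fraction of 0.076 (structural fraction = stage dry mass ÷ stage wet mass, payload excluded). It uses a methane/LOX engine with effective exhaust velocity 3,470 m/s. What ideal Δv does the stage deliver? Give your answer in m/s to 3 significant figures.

Δv ≈ 8500 m/s

Stage wet mass = m₀ − payload = 92,100 − 1,030 = 91,070 kg.
Stage dry mass = ε × stage wet mass = 0.076 × 91,070 = 6,921.32 kg.
Burnout mass m_f = stage dry + payload = 6,921.32 + 1,030 = 7,951.32 kg.
Δv = v_e · ln(92,100/7,951.32) = 3470.0 × ln(11.58) = 3470.0 × 2.4495 ≈ 8500 m/s.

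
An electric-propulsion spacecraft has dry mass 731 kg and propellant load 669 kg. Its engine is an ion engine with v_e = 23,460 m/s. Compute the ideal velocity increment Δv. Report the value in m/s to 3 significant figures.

Δv ≈ 15200 m/s

m₀ = m_dry + m_prop = 731 + 669 = 1,400 kg.
Δv = v_e · ln(m₀/m_f) = 23460.0 × ln(1.915) = 23460.0 × 0.6498 ≈ 15244.6 m/s.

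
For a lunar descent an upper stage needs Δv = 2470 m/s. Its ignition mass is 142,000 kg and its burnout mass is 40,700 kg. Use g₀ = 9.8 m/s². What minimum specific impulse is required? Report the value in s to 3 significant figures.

Isp ≈ 202 s

ln(m₀/m_f) = ln(142000/40700) = ln(3.489) = 1.2496.
By the Tsiolkovsky rocket equation, v_e = Δv / ln(m₀/m_f) = 2470 / 1.2496 = 1976.6 m/s.
Isp = v_e / g₀ = 1976.6 / 9.8 = 201.7 s.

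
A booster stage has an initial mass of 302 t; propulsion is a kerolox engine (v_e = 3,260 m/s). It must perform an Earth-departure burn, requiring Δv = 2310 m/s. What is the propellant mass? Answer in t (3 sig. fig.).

Rocket equation: m₀/m_f = exp(Δv / v_e) = exp(2310 / 3260.0) = exp(0.7086) = 2.0311.
m_f = 302 / 2.0311 = 148.688 t, so propellant = m₀ − m_f = 302 − 148.688 = 153.312 t.

propellant mass ≈ 153 t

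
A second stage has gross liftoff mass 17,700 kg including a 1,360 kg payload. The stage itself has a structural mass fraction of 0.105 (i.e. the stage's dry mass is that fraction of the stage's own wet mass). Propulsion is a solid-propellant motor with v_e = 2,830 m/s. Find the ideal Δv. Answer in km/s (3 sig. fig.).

Δv ≈ 4.95 km/s

Stage wet mass = m₀ − payload = 17,700 − 1,360 = 16,340 kg.
Stage dry mass = ε × stage wet mass = 0.105 × 16,340 = 1,715.7 kg.
Burnout mass m_f = stage dry + payload = 1,715.7 + 1,360 = 3,075.7 kg.
Δv = v_e · ln(17,700/3,075.7) = 2830.0 × ln(5.755) = 2830.0 × 1.7500 ≈ 4953 m/s.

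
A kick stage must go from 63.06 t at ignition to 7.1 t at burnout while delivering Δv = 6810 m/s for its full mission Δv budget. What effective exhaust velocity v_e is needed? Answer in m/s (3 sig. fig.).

v_e ≈ 3120 m/s

ln(m₀/m_f) = ln(63060/7100) = ln(8.882) = 2.1840.
Rocket equation: v_e = Δv / ln(m₀/m_f) = 6810 / 2.1840 = 3118.1 m/s.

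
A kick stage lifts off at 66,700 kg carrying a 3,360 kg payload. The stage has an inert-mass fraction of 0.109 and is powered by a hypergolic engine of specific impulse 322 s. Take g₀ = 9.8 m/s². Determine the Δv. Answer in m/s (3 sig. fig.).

Δv ≈ 5910 m/s

Stage wet mass = m₀ − payload = 66,700 − 3,360 = 63,340 kg.
Stage dry mass = ε × stage wet mass = 0.109 × 63,340 = 6,904.06 kg.
Burnout mass m_f = stage dry + payload = 6,904.06 + 3,360 = 10,264.06 kg.
v_e = Isp · g₀ = 322 × 9.8 = 3155.6 m/s.
Rocket equation: Δv = v_e · ln(66,700/10,264.06) = 3155.6 × ln(6.498) = 3155.6 × 1.8716 ≈ 5906 m/s.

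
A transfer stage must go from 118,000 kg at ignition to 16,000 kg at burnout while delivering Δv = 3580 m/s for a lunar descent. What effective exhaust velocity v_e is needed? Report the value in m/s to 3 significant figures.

v_e ≈ 1790 m/s

ln(m₀/m_f) = ln(118000/16000) = ln(7.375) = 1.9981.
v_e = Δv / ln(m₀/m_f) = 3580 / 1.9981 = 1791.7 m/s.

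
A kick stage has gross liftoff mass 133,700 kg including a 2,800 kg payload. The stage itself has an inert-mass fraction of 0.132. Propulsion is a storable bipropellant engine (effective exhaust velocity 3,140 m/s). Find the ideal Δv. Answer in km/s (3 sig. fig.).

Stage wet mass = m₀ − payload = 133,700 − 2,800 = 130,900 kg.
Stage dry mass = ε × stage wet mass = 0.132 × 130,900 = 17,278.8 kg.
Burnout mass m_f = stage dry + payload = 17,278.8 + 2,800 = 20,078.8 kg.
By the Tsiolkovsky rocket equation, Δv = v_e · ln(133,700/20,078.8) = 3140.0 × ln(6.659) = 3140.0 × 1.8959 ≈ 5953 m/s.

Δv ≈ 5.95 km/s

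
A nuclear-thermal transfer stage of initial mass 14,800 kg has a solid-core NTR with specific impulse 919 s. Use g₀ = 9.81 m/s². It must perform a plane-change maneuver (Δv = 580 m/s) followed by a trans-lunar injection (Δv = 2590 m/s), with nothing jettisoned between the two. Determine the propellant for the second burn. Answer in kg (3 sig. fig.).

propellant for the second burn ≈ 3470 kg

v_e = Isp · g₀ = 919 × 9.81 = 9015.4 m/s.
After the first burn: m = 14800 × exp(−580/9015.4) = 14800 × 0.93769 = 13,877.8 kg.
After the second burn: m = 13,877.8 × exp(−2590/9015.4) = 13,877.8 × 0.75030 = 10,412.5 kg.
Second-burn propellant = 13,877.8 − 10,412.5 = 3,465.3 kg.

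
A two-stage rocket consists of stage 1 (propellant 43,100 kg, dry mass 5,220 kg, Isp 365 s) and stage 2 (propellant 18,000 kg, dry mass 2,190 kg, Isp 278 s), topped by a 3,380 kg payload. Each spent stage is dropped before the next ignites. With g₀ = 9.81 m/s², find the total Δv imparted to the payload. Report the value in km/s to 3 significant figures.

Δv ≈ 7.21 km/s

Ignition mass of stage 1 = 43,100+5,220 + 18,000+2,190 + 3,380 = 71,890 kg.
Stage 1: m₀ = 71,890 kg, m_f = 71,890 − 43,100 = 28,790 kg; Δv = 365×9.81×ln(2.497) = 3580.7×0.9151 ≈ 3277 m/s.
Stage 2: m₀ = 23,570 kg, m_f = 23,570 − 18,000 = 5,570 kg; Δv = 278×9.81×ln(4.232) = 2727.2×1.4426 ≈ 3934 m/s.
Total Δv = 3277 + 3934 = 7211 m/s.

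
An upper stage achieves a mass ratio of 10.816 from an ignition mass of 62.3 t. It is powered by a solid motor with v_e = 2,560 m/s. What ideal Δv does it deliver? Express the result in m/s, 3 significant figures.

Using Δv = v_e ln(m₀/m_f): Δv = v_e · ln(10.816) = 2560.0 × 2.3810 ≈ 6095.4 m/s.

Δv ≈ 6100 m/s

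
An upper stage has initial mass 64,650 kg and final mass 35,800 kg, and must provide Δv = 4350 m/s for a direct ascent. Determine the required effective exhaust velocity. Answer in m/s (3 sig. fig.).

ln(m₀/m_f) = ln(64650/35800) = ln(1.806) = 0.5910.
v_e = Δv / ln(m₀/m_f) = 4350 / 0.5910 = 7359.9 m/s.

v_e ≈ 7360 m/s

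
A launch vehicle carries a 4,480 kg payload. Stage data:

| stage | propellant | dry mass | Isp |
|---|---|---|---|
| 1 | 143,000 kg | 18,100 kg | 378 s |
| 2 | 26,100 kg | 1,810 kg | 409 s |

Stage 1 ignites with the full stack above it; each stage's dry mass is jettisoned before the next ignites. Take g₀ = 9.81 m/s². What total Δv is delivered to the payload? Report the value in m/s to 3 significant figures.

Ignition mass of stage 1 = 143,000+18,100 + 26,100+1,810 + 4,480 = 193,490 kg.
Stage 1: m₀ = 193,490 kg, m_f = 193,490 − 143,000 = 50,490 kg; Δv = 378×9.81×ln(3.832) = 3708.2×1.3435 ≈ 4982 m/s.
Stage 2: m₀ = 32,390 kg, m_f = 32,390 − 26,100 = 6,290 kg; Δv = 409×9.81×ln(5.149) = 4012.3×1.6389 ≈ 6576 m/s.
Total Δv = 4982 + 6576 = 11558 m/s.

Δv ≈ 11600 m/s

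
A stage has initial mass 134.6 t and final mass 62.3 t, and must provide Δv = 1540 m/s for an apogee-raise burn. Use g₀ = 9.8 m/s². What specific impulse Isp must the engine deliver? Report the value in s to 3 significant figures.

Isp ≈ 204 s

ln(m₀/m_f) = ln(134600/62300) = ln(2.161) = 0.7703.
From the ideal rocket equation, v_e = Δv / ln(m₀/m_f) = 1540 / 0.7703 = 1999.1 m/s.
Isp = v_e / g₀ = 1999.1 / 9.8 = 204.0 s.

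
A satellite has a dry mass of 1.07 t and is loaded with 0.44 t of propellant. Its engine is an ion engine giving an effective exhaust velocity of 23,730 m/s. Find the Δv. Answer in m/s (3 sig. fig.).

Δv ≈ 8170 m/s

m₀ = m_dry + m_prop = 1.07 + 0.44 = 1.51 t.
Using Δv = v_e ln(m₀/m_f): Δv = v_e · ln(m₀/m_f) = 23730.0 × ln(1.411) = 23730.0 × 0.3445 ≈ 8173.8 m/s.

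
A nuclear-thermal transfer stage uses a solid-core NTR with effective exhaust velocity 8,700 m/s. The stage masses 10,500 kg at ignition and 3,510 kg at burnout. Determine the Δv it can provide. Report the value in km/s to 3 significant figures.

Δv = v_e · ln(m₀/m_f) = 8700.0 × ln(2.991) = 8700.0 × 1.0958 ≈ 9533.1 m/s.

Δv ≈ 9.53 km/s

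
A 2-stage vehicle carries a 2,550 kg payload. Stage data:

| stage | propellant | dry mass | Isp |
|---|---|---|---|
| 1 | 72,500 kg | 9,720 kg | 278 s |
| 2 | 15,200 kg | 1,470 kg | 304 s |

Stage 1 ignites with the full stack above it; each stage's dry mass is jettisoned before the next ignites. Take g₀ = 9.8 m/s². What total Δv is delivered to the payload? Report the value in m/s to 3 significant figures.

Δv ≈ 8080 m/s

Ignition mass of stage 1 = 72,500+9,720 + 15,200+1,470 + 2,550 = 101,440 kg.
Stage 1: m₀ = 101,440 kg, m_f = 101,440 − 72,500 = 28,940 kg; Δv = 278×9.8×ln(3.505) = 2724.4×1.2542 ≈ 3417 m/s.
Stage 2: m₀ = 19,220 kg, m_f = 19,220 − 15,200 = 4,020 kg; Δv = 304×9.8×ln(4.781) = 2979.2×1.5647 ≈ 4661 m/s.
Total Δv = 3417 + 4661 = 8078 m/s.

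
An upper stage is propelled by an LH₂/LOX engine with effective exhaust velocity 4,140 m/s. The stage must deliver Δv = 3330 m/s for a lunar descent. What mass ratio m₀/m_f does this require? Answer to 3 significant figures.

mass ratio ≈ 2.24

Using Δv = v_e ln(m₀/m_f): m₀/m_f = exp(Δv / v_e) = exp(3330 / 4140.0) = exp(0.8043) = 2.2352.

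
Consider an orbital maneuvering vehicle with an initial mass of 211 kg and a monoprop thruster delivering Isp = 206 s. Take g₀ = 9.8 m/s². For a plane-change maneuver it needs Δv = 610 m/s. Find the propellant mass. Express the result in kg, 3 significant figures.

v_e = Isp · g₀ = 206 × 9.8 = 2018.8 m/s.
Using Δv = v_e ln(m₀/m_f): m₀/m_f = exp(Δv / v_e) = exp(610 / 2018.8) = exp(0.3022) = 1.3528.
m_f = 211 / 1.3528 = 155.973 kg, so propellant = m₀ − m_f = 211 − 155.973 = 55.027 kg.

propellant mass ≈ 55.0 kg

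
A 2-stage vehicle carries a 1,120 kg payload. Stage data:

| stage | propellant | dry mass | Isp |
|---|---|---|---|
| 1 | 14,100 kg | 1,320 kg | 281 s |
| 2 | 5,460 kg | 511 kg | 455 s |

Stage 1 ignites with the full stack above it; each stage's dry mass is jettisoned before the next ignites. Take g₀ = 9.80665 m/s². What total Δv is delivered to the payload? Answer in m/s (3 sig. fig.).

Ignition mass of stage 1 = 14,100+1,320 + 5,460+511 + 1,120 = 22,511 kg.
Stage 1: m₀ = 22,511 kg, m_f = 22,511 − 14,100 = 8,411 kg; Δv = 281×9.80665×ln(2.676) = 2755.7×0.9845 ≈ 2713 m/s.
Stage 2: m₀ = 7,091 kg, m_f = 7,091 − 5,460 = 1,631 kg; Δv = 455×9.80665×ln(4.348) = 4462.0×1.4696 ≈ 6558 m/s.
Total Δv = 2713 + 6558 = 9271 m/s.

Δv ≈ 9270 m/s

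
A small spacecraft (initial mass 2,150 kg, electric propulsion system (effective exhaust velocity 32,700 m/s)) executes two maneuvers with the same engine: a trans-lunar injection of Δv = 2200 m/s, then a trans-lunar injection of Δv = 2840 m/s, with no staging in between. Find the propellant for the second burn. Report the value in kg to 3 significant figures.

After the first burn: m = 2150 × exp(−2200/32700.0) = 2150 × 0.93493 = 2,010.1 kg.
After the second burn: m = 2,010.1 × exp(−2840/32700.0) = 2,010.1 × 0.91681 = 1,842.88 kg.
Second-burn propellant = 2,010.1 − 1,842.88 = 167.22 kg.

propellant for the second burn ≈ 167 kg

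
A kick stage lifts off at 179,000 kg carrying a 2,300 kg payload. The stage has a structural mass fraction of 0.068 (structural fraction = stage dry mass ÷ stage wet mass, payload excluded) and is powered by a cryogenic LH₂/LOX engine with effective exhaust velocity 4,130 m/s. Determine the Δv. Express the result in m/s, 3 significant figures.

Stage wet mass = m₀ − payload = 179,000 − 2,300 = 176,700 kg.
Stage dry mass = ε × stage wet mass = 0.068 × 176,700 = 12,015.6 kg.
Burnout mass m_f = stage dry + payload = 12,015.6 + 2,300 = 14,315.6 kg.
Using Δv = v_e ln(m₀/m_f): Δv = v_e · ln(179,000/14,315.6) = 4130.0 × ln(12.5) = 4130.0 × 2.5260 ≈ 10433 m/s.

Δv ≈ 10400 m/s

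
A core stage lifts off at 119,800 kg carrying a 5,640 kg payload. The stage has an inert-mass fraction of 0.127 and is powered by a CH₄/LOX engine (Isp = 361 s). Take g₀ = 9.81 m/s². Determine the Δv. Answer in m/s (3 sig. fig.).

Stage wet mass = m₀ − payload = 119,800 − 5,640 = 114,160 kg.
Stage dry mass = ε × stage wet mass = 0.127 × 114,160 = 14,498.3 kg.
Burnout mass m_f = stage dry + payload = 14,498.3 + 5,640 = 20,138.3 kg.
v_e = Isp · g₀ = 361 × 9.81 = 3541.4 m/s.
By the Tsiolkovsky rocket equation, Δv = v_e · ln(119,800/20,138.3) = 3541.4 × ln(5.949) = 3541.4 × 1.7832 ≈ 6315 m/s.

Δv ≈ 6320 m/s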